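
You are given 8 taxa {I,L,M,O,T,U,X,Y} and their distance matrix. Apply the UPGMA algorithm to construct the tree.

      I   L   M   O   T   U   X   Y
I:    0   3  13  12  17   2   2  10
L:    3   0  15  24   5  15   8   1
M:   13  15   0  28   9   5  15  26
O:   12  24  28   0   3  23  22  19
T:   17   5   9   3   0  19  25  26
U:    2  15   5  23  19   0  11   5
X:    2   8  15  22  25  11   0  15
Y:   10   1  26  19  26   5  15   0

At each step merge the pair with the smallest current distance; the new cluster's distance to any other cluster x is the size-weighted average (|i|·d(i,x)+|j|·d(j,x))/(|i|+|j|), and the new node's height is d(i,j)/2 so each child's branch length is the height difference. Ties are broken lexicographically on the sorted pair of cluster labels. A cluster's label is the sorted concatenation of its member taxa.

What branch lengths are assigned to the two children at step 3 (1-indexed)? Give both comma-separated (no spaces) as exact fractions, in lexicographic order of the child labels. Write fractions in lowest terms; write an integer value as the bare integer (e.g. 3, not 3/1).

3/2,3/2

1. join L+Y (d=1) ⇒ LY; edges |L|=1/2, |Y|=1/2
  updated: d(I,LY)=13/2, d(LY,M)=41/2, d(LY,O)=43/2, d(LY,T)=31/2, d(LY,U)=10, d(LY,X)=23/2
2. join I+U (d=2) ⇒ IU; edges |I|=1, |U|=1
  updated: d(IU,LY)=33/4, d(IU,M)=9, d(IU,O)=35/2, d(IU,T)=18, d(IU,X)=13/2
3. join O+T (d=3) ⇒ OT; edges |O|=3/2, |T|=3/2
  updated: d(IU,OT)=71/4, d(LY,OT)=37/2, d(M,OT)=37/2, d(OT,X)=47/2
4. join IU+X (d=13/2) ⇒ IUX; edges |IU|=9/4, |X|=13/4
  updated: d(IUX,LY)=28/3, d(IUX,M)=11, d(IUX,OT)=59/3
5. join IUX+LY (d=28/3) ⇒ ILUXY; edges |IUX|=17/12, |LY|=25/6
  updated: d(ILUXY,M)=74/5, d(ILUXY,OT)=96/5
6. join ILUXY+M (d=74/5) ⇒ ILMUXY; edges |ILUXY|=41/15, |M|=37/5
  updated: d(ILMUXY,OT)=229/12
7. join ILMUXY+OT (d=229/12) ⇒ ILMOTUXY; edges |ILMUXY|=257/120, |OT|=193/24
final tree: (((((I:1,U:1):9/4,X:13/4):17/12,(L:1/2,Y:1/2):25/6):41/15,M:37/5):257/120,(O:3/2,T:3/2):193/24)
total length: 187/5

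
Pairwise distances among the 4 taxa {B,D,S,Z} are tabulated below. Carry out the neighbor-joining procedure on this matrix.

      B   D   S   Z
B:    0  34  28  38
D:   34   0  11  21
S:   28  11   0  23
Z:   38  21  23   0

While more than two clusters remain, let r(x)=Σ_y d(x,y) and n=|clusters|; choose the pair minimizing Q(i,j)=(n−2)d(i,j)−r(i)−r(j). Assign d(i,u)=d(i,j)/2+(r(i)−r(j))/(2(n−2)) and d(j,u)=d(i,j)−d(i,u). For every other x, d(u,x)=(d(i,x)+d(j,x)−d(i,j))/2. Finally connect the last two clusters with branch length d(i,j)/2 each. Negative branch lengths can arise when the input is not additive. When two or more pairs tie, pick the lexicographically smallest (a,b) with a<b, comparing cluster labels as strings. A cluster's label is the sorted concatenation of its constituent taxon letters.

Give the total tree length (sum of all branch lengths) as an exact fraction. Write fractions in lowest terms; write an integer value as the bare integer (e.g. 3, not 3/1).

1. join B+S (d=28, Q=-106) ⇒ BS; edges |B|=47/2, |S|=9/2
  updated: d(BS,D)=17/2, d(BS,Z)=33/2
2. join BS+D (d=17/2, Q=-46) ⇒ BDS; edges |BS|=2, |D|=13/2
  updated: d(BDS,Z)=29/2
3. join BDS+Z (d=29/2) ⇒ BDSZ; edges |BDS|=29/4, |Z|=29/4
final tree: (((B:47/2,S:9/2):2,D:13/2):29/4,Z:29/4)
total length: 51

51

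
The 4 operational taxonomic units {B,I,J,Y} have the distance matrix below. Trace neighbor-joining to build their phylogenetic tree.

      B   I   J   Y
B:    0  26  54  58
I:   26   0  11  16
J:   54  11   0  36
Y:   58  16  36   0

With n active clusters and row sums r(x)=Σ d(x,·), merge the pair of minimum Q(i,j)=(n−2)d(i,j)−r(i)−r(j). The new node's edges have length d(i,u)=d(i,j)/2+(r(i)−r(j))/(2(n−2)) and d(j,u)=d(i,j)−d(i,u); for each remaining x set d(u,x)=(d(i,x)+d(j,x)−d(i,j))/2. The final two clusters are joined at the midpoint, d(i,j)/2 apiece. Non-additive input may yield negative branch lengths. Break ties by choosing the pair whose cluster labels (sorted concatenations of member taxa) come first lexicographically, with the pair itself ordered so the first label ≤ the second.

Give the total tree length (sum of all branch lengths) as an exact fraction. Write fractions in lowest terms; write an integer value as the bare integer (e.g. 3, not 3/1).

iteration 1: select B,I (d=26, Q=-139); attach at lengths (137/4, -33/4); label the merged cluster BI
  updated: d(BI,J)=39/2, d(BI,Y)=24
iteration 2: select BI,J (d=39/2, Q=-159/2); attach at lengths (15/4, 63/4); label the merged cluster BIJ
  updated: d(BIJ,Y)=81/4
iteration 3: select BIJ,Y (d=81/4); attach at lengths (81/8, 81/8); label the merged cluster BIJY
final tree: (((B:137/4,I:-33/4):15/4,J:63/4):81/8,Y:81/8)
total length: 263/4

263/4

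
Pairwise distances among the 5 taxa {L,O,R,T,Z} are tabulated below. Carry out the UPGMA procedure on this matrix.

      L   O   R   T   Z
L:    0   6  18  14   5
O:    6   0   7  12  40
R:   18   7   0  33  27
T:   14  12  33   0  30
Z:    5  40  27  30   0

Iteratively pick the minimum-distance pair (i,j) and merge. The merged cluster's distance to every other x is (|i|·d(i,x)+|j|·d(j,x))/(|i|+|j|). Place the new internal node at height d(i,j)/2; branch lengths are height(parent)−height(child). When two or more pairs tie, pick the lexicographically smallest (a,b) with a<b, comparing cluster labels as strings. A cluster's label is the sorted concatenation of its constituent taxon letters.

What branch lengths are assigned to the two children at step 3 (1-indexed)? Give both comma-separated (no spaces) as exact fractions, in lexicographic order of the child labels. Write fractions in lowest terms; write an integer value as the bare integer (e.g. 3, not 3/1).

17/2,11

1. join L+Z (d=5) ⇒ LZ; edges |L|=5/2, |Z|=5/2
  updated: d(LZ,O)=23, d(LZ,R)=45/2, d(LZ,T)=22
2. join O+R (d=7) ⇒ OR; edges |O|=7/2, |R|=7/2
  updated: d(LZ,OR)=91/4, d(OR,T)=45/2
3. join LZ+T (d=22) ⇒ LTZ; edges |LZ|=17/2, |T|=11
  updated: d(LTZ,OR)=68/3
4. join LTZ+OR (d=68/3) ⇒ LORTZ; edges |LTZ|=1/3, |OR|=47/6
final tree: (((L:5/2,Z:5/2):17/2,T:11):1/3,(O:7/2,R:7/2):47/6)
total length: 119/3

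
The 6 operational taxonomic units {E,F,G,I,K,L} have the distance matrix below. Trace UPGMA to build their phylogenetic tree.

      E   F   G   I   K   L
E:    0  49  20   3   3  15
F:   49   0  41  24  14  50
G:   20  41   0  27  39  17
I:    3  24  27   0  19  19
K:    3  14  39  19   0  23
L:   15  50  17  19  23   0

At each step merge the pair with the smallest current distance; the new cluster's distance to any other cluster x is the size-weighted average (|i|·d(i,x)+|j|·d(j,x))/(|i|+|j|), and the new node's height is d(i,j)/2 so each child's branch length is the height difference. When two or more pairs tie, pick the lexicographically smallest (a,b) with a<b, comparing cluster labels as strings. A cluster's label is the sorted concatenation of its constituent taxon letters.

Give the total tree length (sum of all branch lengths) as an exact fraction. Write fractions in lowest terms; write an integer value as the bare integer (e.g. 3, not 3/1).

3781/60

1. join E+I (d=3) ⇒ EI; edges |E|=3/2, |I|=3/2
  updated: d(EI,F)=73/2, d(EI,G)=47/2, d(EI,K)=11, d(EI,L)=17
2. join EI+K (d=11) ⇒ EIK; edges |EI|=4, |K|=11/2
  updated: d(EIK,F)=29, d(EIK,G)=86/3, d(EIK,L)=19
3. join G+L (d=17) ⇒ GL; edges |G|=17/2, |L|=17/2
  updated: d(EIK,GL)=143/6, d(F,GL)=91/2
4. join EIK+GL (d=143/6) ⇒ EGIKL; edges |EIK|=77/12, |GL|=41/12
  updated: d(EGIKL,F)=178/5
5. join EGIKL+F (d=178/5) ⇒ EFGIKL; edges |EGIKL|=353/60, |F|=89/5
final tree: ((((E:3/2,I:3/2):4,K:11/2):77/12,(G:17/2,L:17/2):41/12):353/60,F:89/5)
total length: 3781/60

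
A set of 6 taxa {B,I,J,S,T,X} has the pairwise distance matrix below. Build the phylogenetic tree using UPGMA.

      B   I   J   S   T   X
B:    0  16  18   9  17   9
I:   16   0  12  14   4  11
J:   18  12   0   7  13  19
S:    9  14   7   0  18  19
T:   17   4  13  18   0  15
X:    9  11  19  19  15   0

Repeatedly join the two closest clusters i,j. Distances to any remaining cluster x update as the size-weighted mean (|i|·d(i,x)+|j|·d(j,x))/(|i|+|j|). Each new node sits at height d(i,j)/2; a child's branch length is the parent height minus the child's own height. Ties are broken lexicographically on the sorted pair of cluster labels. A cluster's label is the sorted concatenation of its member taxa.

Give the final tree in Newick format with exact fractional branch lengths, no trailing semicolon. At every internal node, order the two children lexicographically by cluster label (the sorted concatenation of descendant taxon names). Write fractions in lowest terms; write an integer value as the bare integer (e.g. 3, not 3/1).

((B:9/2,X:9/2):13/4,((I:2,T:2):41/8,(J:7/2,S:7/2):29/8):5/8)

step 1: merge (I,T) at d=4; branch lengths I→2, T→2; new cluster IT
  updated: d(B,IT)=33/2, d(IT,J)=25/2, d(IT,S)=16, d(IT,X)=13
step 2: merge (J,S) at d=7; branch lengths J→7/2, S→7/2; new cluster JS
  updated: d(B,JS)=27/2, d(IT,JS)=57/4, d(JS,X)=19
step 3: merge (B,X) at d=9; branch lengths B→9/2, X→9/2; new cluster BX
  updated: d(BX,IT)=59/4, d(BX,JS)=65/4
step 4: merge (IT,JS) at d=57/4; branch lengths IT→41/8, JS→29/8; new cluster IJST
  updated: d(BX,IJST)=31/2
step 5: merge (BX,IJST) at d=31/2; branch lengths BX→13/4, IJST→5/8; new cluster BIJSTX
final tree: ((B:9/2,X:9/2):13/4,((I:2,T:2):41/8,(J:7/2,S:7/2):29/8):5/8)
total length: 261/8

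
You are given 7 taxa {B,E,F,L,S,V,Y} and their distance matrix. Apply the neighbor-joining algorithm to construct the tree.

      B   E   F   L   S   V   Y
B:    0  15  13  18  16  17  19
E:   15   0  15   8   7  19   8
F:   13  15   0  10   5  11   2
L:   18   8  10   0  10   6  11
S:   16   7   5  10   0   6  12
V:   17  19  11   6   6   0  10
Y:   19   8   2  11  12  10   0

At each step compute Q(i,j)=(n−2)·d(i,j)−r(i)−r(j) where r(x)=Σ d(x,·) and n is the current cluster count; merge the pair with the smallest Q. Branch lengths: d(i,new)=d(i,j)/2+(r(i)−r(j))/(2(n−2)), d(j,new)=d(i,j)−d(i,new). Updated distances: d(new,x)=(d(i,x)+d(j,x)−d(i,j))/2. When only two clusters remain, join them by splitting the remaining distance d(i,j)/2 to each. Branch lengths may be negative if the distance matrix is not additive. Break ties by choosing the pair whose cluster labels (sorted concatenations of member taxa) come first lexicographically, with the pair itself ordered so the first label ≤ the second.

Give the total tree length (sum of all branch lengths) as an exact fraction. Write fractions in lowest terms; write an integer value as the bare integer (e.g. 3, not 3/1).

271/8

1. join F+Y (d=2, Q=-108) ⇒ FY; edges |F|=2/5, |Y|=8/5
  updated: d(B,FY)=15, d(E,FY)=21/2, d(FY,L)=19/2, d(FY,S)=15/2, d(FY,V)=19/2
2. join L+V (d=6, Q=-85) ⇒ LV; edges |L|=9/4, |V|=15/4
  updated: d(B,LV)=29/2, d(E,LV)=21/2, d(FY,LV)=13/2, d(LV,S)=5
3. join B+E (d=15, Q=-117/2) ⇒ BE; edges |B|=125/12, |E|=55/12
  updated: d(BE,FY)=21/4, d(BE,LV)=5, d(BE,S)=4
4. join BE+FY (d=21/4, Q=-23) ⇒ BEFY; edges |BE|=11/8, |FY|=31/8
  updated: d(BEFY,LV)=25/8, d(BEFY,S)=25/8
5. join BEFY+LV (d=25/8, Q=-45/4) ⇒ BEFLVY; edges |BEFY|=5/8, |LV|=5/2
  updated: d(BEFLVY,S)=5/2
6. join BEFLVY+S (d=5/2) ⇒ BEFLSVY; edges |BEFLVY|=5/4, |S|=5/4
final tree: ((((B:125/12,E:55/12):11/8,(F:2/5,Y:8/5):31/8):5/8,(L:9/4,V:15/4):5/2):5/4,S:5/4)
total length: 271/8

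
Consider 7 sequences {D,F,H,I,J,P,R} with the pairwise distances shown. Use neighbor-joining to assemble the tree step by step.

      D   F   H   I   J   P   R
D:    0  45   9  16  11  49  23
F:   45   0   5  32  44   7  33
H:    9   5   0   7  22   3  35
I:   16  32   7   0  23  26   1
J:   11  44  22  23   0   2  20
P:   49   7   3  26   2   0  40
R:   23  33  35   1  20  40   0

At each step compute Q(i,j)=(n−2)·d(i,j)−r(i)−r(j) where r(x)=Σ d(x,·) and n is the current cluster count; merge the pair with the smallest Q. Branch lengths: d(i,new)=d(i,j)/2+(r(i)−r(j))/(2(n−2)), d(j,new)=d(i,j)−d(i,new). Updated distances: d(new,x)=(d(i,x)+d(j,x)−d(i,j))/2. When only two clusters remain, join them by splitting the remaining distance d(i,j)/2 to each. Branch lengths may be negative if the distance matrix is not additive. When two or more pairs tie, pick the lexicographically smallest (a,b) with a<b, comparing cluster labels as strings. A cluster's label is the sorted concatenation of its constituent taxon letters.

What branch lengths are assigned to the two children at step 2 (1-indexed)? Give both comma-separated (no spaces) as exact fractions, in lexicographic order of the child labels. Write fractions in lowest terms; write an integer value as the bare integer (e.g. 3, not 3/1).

101/16,-93/16

step 1: merge (F,P) at d=7, Q=-258; branch lengths F→37/5, P→-2/5; new cluster FP
  updated: d(D,FP)=87/2, d(FP,H)=1/2, d(FP,I)=51/2, d(FP,J)=39/2, d(FP,R)=33
step 2: merge (FP,H) at d=1/2, Q=-387/2; branch lengths FP→101/16, H→-93/16; new cluster FHP
  updated: d(D,FHP)=26, d(FHP,I)=16, d(FHP,J)=41/2, d(FHP,R)=135/4
step 3: merge (I,R) at d=1, Q=-523/4; branch lengths I→-25/8, R→33/8; new cluster IR
  updated: d(D,IR)=19, d(FHP,IR)=195/8, d(IR,J)=21
step 4: merge (D,J) at d=11, Q=-173/2; branch lengths D→51/8, J→37/8; new cluster DJ
  updated: d(DJ,FHP)=71/4, d(DJ,IR)=29/2
step 5: merge (DJ,FHP) at d=71/4, Q=-453/8; branch lengths DJ→63/16, FHP→221/16; new cluster DFHJP
  updated: d(DFHJP,IR)=169/16
step 6: merge (DFHJP,IR) at d=169/16; branch lengths DFHJP→169/32, IR→169/32; new cluster DFHIJPR
final tree: (((D:51/8,J:37/8):63/16,((F:37/5,P:-2/5):101/16,H:-93/16):221/16):169/32,(I:-25/8,R:33/8):169/32)
total length: 765/16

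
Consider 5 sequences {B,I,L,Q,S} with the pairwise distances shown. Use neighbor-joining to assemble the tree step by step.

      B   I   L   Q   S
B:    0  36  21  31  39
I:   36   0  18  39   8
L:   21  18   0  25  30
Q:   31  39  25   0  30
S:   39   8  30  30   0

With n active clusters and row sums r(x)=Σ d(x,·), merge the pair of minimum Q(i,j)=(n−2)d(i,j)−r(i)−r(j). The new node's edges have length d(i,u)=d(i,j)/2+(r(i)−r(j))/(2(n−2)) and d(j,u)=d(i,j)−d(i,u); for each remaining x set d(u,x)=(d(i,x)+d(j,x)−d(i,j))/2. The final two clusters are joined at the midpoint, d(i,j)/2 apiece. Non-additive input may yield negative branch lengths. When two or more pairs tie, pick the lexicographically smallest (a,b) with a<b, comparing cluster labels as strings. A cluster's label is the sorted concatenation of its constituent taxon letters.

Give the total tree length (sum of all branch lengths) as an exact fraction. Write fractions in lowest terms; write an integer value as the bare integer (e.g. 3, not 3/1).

step 1: merge (I,S) at d=8, Q=-184; branch lengths I→3, S→5; new cluster IS
  updated: d(B,IS)=67/2, d(IS,L)=20, d(IS,Q)=61/2
step 2: merge (B,Q) at d=31, Q=-110; branch lengths B→61/4, Q→63/4; new cluster BQ
  updated: d(BQ,IS)=33/2, d(BQ,L)=15/2
step 3: merge (BQ,IS) at d=33/2, Q=-44; branch lengths BQ→2, IS→29/2; new cluster BIQS
  updated: d(BIQS,L)=11/2
step 4: merge (BIQS,L) at d=11/2; branch lengths BIQS→11/4, L→11/4; new cluster BILQS
final tree: (((B:61/4,Q:63/4):2,(I:3,S:5):29/2):11/4,L:11/4)
total length: 61

61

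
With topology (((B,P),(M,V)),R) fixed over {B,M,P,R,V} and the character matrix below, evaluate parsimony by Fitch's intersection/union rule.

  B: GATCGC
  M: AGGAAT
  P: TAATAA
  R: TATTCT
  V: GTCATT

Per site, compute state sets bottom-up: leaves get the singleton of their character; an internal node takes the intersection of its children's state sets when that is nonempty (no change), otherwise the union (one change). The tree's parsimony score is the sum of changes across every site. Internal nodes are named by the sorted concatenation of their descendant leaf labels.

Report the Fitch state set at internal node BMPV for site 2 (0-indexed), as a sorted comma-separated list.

A,C,G,T

BP@0: {G} ∪ {T} = {G,T} (union, +1)
MV@0: {A} ∪ {G} = {A,G} (union, +1)
BMPV@0: {G,T} ∩ {A,G} = {G} (intersection, +0)
BMPRV@0: {G} ∪ {T} = {G,T} (union, +1)
BP@1: {A} ∩ {A} = {A} (intersection, +0)
MV@1: {G} ∪ {T} = {G,T} (union, +1)
BMPV@1: {A} ∪ {G,T} = {A,G,T} (union, +1)
BMPRV@1: {A,G,T} ∩ {A} = {A} (intersection, +0)
BP@2: {T} ∪ {A} = {A,T} (union, +1)
MV@2: {G} ∪ {C} = {C,G} (union, +1)
BMPV@2: {A,T} ∪ {C,G} = {A,C,G,T} (union, +1)
BMPRV@2: {A,C,G,T} ∩ {T} = {T} (intersection, +0)
BP@3: {C} ∪ {T} = {C,T} (union, +1)
MV@3: {A} ∩ {A} = {A} (intersection, +0)
BMPV@3: {C,T} ∪ {A} = {A,C,T} (union, +1)
BMPRV@3: {A,C,T} ∩ {T} = {T} (intersection, +0)
BP@4: {G} ∪ {A} = {A,G} (union, +1)
MV@4: {A} ∪ {T} = {A,T} (union, +1)
BMPV@4: {A,G} ∩ {A,T} = {A} (intersection, +0)
BMPRV@4: {A} ∪ {C} = {A,C} (union, +1)
BP@5: {C} ∪ {A} = {A,C} (union, +1)
MV@5: {T} ∩ {T} = {T} (intersection, +0)
BMPV@5: {A,C} ∪ {T} = {A,C,T} (union, +1)
BMPRV@5: {A,C,T} ∩ {T} = {T} (intersection, +0)
per-site changes: [3, 2, 3, 2, 3, 2]; total = 15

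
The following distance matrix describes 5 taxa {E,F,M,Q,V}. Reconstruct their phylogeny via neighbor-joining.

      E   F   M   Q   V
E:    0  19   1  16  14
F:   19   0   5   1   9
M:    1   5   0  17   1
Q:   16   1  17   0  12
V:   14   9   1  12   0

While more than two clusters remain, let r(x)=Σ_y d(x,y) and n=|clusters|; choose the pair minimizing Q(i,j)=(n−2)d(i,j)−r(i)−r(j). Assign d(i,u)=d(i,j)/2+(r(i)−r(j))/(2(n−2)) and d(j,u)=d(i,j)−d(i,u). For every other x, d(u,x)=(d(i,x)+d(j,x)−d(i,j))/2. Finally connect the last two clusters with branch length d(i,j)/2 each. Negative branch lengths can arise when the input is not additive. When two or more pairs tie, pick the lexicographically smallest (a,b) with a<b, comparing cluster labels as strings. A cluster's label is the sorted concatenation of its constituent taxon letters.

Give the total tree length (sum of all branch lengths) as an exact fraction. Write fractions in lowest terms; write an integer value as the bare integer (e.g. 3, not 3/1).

step 1: merge (F,Q) at d=1, Q=-77; branch lengths F→-3/2, Q→5/2; new cluster FQ
  updated: d(E,FQ)=17, d(FQ,M)=21/2, d(FQ,V)=10
step 2: merge (E,M) at d=1, Q=-85/2; branch lengths E→43/8, M→-35/8; new cluster EM
  updated: d(EM,FQ)=53/4, d(EM,V)=7
step 3: merge (EM,FQ) at d=53/4, Q=-121/4; branch lengths EM→41/8, FQ→65/8; new cluster EFMQ
  updated: d(EFMQ,V)=15/8
step 4: merge (EFMQ,V) at d=15/8; branch lengths EFMQ→15/16, V→15/16; new cluster EFMQV
final tree: (((E:43/8,M:-35/8):41/8,(F:-3/2,Q:5/2):65/8):15/16,V:15/16)
total length: 137/8

137/8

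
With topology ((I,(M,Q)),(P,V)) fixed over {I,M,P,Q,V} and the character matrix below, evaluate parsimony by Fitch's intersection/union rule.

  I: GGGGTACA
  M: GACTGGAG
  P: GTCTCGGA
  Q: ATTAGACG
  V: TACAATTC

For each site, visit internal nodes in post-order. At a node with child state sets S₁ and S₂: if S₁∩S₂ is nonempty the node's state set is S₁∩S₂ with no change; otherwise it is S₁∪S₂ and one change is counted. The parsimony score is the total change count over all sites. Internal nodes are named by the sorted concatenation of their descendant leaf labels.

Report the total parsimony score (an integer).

MQ@0: {G} ∪ {A} = {A,G} (union, +1)
IMQ@0: {G} ∩ {A,G} = {G} (intersection, +0)
PV@0: {G} ∪ {T} = {G,T} (union, +1)
IMPQV@0: {G} ∩ {G,T} = {G} (intersection, +0)
MQ@1: {A} ∪ {T} = {A,T} (union, +1)
IMQ@1: {G} ∪ {A,T} = {A,G,T} (union, +1)
PV@1: {T} ∪ {A} = {A,T} (union, +1)
IMPQV@1: {A,G,T} ∩ {A,T} = {A,T} (intersection, +0)
MQ@2: {C} ∪ {T} = {C,T} (union, +1)
IMQ@2: {G} ∪ {C,T} = {C,G,T} (union, +1)
PV@2: {C} ∩ {C} = {C} (intersection, +0)
IMPQV@2: {C,G,T} ∩ {C} = {C} (intersection, +0)
MQ@3: {T} ∪ {A} = {A,T} (union, +1)
IMQ@3: {G} ∪ {A,T} = {A,G,T} (union, +1)
PV@3: {T} ∪ {A} = {A,T} (union, +1)
IMPQV@3: {A,G,T} ∩ {A,T} = {A,T} (intersection, +0)
MQ@4: {G} ∩ {G} = {G} (intersection, +0)
IMQ@4: {T} ∪ {G} = {G,T} (union, +1)
PV@4: {C} ∪ {A} = {A,C} (union, +1)
IMPQV@4: {G,T} ∪ {A,C} = {A,C,G,T} (union, +1)
MQ@5: {G} ∪ {A} = {A,G} (union, +1)
IMQ@5: {A} ∩ {A,G} = {A} (intersection, +0)
PV@5: {G} ∪ {T} = {G,T} (union, +1)
IMPQV@5: {A} ∪ {G,T} = {A,G,T} (union, +1)
MQ@6: {A} ∪ {C} = {A,C} (union, +1)
IMQ@6: {C} ∩ {A,C} = {C} (intersection, +0)
PV@6: {G} ∪ {T} = {G,T} (union, +1)
IMPQV@6: {C} ∪ {G,T} = {C,G,T} (union, +1)
MQ@7: {G} ∩ {G} = {G} (intersection, +0)
IMQ@7: {A} ∪ {G} = {A,G} (union, +1)
PV@7: {A} ∪ {C} = {A,C} (union, +1)
IMPQV@7: {A,G} ∩ {A,C} = {A} (intersection, +0)
per-site changes: [2, 3, 2, 3, 3, 3, 3, 2]; total = 21

21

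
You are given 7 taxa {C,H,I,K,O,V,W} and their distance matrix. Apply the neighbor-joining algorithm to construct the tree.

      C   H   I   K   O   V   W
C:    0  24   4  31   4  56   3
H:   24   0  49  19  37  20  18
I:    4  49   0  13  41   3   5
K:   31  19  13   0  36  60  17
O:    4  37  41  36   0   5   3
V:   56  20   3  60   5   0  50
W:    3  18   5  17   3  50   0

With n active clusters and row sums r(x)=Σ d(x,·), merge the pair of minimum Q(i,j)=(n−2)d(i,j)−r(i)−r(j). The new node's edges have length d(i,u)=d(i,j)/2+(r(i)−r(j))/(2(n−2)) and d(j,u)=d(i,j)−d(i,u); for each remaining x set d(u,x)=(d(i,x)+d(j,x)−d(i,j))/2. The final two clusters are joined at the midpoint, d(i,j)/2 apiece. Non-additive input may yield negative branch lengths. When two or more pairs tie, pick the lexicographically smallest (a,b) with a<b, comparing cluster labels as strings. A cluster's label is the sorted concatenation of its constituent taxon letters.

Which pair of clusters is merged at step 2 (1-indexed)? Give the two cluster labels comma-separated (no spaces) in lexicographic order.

H,K

1. join O+V (d=5, Q=-295) ⇒ OV; edges |O|=-43/10, |V|=93/10
  updated: d(C,OV)=55/2, d(H,OV)=26, d(I,OV)=39/2, d(K,OV)=91/2, d(OV,W)=24
2. join H+K (d=19, Q=-371/2) ⇒ HK; edges |H|=173/16, |K|=131/16
  updated: d(C,HK)=18, d(HK,I)=43/2, d(HK,OV)=105/4, d(HK,W)=8
3. join HK+OV (d=105/4, Q=-369/4) ⇒ HKOV; edges |HK|=221/24, |OV|=409/24
  updated: d(C,HKOV)=77/8, d(HKOV,I)=59/8, d(HKOV,W)=23/8
4. join C+I (d=4, Q=-25) ⇒ CI; edges |C|=33/16, |I|=31/16
  updated: d(CI,HKOV)=13/2, d(CI,W)=2
5. join CI+HKOV (d=13/2, Q=-91/8) ⇒ CHIKOV; edges |CI|=45/16, |HKOV|=59/16
  updated: d(CHIKOV,W)=-13/16
6. join CHIKOV+W (d=-13/16) ⇒ CHIKOVW; edges |CHIKOV|=-13/32, |W|=-13/32
final tree: (((C:33/16,I:31/16):45/16,((H:173/16,K:131/16):221/24,(O:-43/10,V:93/10):409/24):59/16):-13/32,W:-13/32)
total length: 959/16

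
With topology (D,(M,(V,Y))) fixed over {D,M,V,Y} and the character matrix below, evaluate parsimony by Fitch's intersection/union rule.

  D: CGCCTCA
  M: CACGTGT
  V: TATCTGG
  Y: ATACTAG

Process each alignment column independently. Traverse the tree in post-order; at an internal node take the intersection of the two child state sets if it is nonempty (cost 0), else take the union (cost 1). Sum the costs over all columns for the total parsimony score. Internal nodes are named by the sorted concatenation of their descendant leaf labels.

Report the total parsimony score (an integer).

site 0, node VY: V={T} ∪ Y={A} → {A,T} (+1)
site 0, node MVY: M={C} ∪ VY={A,T} → {A,C,T} (+1)
site 0, node DMVY: D={C} ∩ MVY={A,C,T} → {C} (+0)
site 1, node VY: V={A} ∪ Y={T} → {A,T} (+1)
site 1, node MVY: M={A} ∩ VY={A,T} → {A} (+0)
site 1, node DMVY: D={G} ∪ MVY={A} → {A,G} (+1)
site 2, node VY: V={T} ∪ Y={A} → {A,T} (+1)
site 2, node MVY: M={C} ∪ VY={A,T} → {A,C,T} (+1)
site 2, node DMVY: D={C} ∩ MVY={A,C,T} → {C} (+0)
site 3, node VY: V={C} ∩ Y={C} → {C} (+0)
site 3, node MVY: M={G} ∪ VY={C} → {C,G} (+1)
site 3, node DMVY: D={C} ∩ MVY={C,G} → {C} (+0)
site 4, node VY: V={T} ∩ Y={T} → {T} (+0)
site 4, node MVY: M={T} ∩ VY={T} → {T} (+0)
site 4, node DMVY: D={T} ∩ MVY={T} → {T} (+0)
site 5, node VY: V={G} ∪ Y={A} → {A,G} (+1)
site 5, node MVY: M={G} ∩ VY={A,G} → {G} (+0)
site 5, node DMVY: D={C} ∪ MVY={G} → {C,G} (+1)
site 6, node VY: V={G} ∩ Y={G} → {G} (+0)
site 6, node MVY: M={T} ∪ VY={G} → {G,T} (+1)
site 6, node DMVY: D={A} ∪ MVY={G,T} → {A,G,T} (+1)
per-site changes: [2, 2, 2, 1, 0, 2, 2]; total = 11

11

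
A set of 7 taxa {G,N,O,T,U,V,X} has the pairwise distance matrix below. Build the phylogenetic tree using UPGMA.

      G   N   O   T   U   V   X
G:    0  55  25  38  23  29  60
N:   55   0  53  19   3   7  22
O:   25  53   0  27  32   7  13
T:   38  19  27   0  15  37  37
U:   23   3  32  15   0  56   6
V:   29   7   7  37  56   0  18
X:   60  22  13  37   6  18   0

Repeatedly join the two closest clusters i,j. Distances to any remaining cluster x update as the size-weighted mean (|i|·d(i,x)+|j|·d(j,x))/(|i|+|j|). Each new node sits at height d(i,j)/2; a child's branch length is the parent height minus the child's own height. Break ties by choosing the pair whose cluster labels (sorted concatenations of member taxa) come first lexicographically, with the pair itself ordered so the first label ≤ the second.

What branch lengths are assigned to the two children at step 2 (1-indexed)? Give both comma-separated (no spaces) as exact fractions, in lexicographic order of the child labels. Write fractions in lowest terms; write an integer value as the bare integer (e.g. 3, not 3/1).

step 1: merge (N,U) at d=3; branch lengths N→3/2, U→3/2; new cluster NU
  updated: d(G,NU)=39, d(NU,O)=85/2, d(NU,T)=17, d(NU,V)=63/2, d(NU,X)=14
step 2: merge (O,V) at d=7; branch lengths O→7/2, V→7/2; new cluster OV
  updated: d(G,OV)=27, d(NU,OV)=37, d(OV,T)=32, d(OV,X)=31/2
step 3: merge (NU,X) at d=14; branch lengths NU→11/2, X→7; new cluster NUX
  updated: d(G,NUX)=46, d(NUX,OV)=179/6, d(NUX,T)=71/3
step 4: merge (NUX,T) at d=71/3; branch lengths NUX→29/6, T→71/6; new cluster NTUX
  updated: d(G,NTUX)=44, d(NTUX,OV)=243/8
step 5: merge (G,OV) at d=27; branch lengths G→27/2, OV→10; new cluster GOV
  updated: d(GOV,NTUX)=419/12
step 6: merge (GOV,NTUX) at d=419/12; branch lengths GOV→95/24, NTUX→45/8; new cluster GNOTUVX
final tree: ((G:27/2,(O:7/2,V:7/2):10):95/24,(((N:3/2,U:3/2):11/2,X:7):29/6,T:71/6):45/8)
total length: 289/4

7/2,7/2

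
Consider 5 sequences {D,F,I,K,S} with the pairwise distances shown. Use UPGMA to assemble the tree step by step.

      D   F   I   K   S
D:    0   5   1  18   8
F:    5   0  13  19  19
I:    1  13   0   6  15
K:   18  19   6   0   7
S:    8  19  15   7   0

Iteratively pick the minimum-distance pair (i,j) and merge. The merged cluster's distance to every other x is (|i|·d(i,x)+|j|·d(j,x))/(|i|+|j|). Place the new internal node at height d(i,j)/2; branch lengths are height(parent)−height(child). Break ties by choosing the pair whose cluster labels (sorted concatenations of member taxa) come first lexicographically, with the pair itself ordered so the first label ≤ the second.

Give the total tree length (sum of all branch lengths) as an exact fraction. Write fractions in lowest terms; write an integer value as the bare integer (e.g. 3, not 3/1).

68/3

iteration 1: select D,I (d=1); attach at lengths (1/2, 1/2); label the merged cluster DI
  updated: d(DI,F)=9, d(DI,K)=12, d(DI,S)=23/2
iteration 2: select K,S (d=7); attach at lengths (7/2, 7/2); label the merged cluster KS
  updated: d(DI,KS)=47/4, d(F,KS)=19
iteration 3: select DI,F (d=9); attach at lengths (4, 9/2); label the merged cluster DFI
  updated: d(DFI,KS)=85/6
iteration 4: select DFI,KS (d=85/6); attach at lengths (31/12, 43/12); label the merged cluster DFIKS
final tree: (((D:1/2,I:1/2):4,F:9/2):31/12,(K:7/2,S:7/2):43/12)
total length: 68/3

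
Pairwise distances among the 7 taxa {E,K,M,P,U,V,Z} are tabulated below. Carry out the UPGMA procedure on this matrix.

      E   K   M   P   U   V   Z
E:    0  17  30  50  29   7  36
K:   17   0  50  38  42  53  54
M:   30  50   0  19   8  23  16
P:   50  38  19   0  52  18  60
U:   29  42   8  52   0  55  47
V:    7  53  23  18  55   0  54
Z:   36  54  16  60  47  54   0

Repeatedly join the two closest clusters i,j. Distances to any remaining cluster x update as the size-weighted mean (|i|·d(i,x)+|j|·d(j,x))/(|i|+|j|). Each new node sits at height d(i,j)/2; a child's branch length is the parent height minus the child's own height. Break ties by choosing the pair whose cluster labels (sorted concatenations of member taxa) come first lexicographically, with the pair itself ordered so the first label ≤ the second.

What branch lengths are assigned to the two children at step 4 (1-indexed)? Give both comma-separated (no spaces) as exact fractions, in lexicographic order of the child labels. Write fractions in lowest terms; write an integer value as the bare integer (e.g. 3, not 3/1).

27/2,17

1. join E+V (d=7) ⇒ EV; edges |E|=7/2, |V|=7/2
  updated: d(EV,K)=35, d(EV,M)=53/2, d(EV,P)=34, d(EV,U)=42, d(EV,Z)=45
2. join M+U (d=8) ⇒ MU; edges |M|=4, |U|=4
  updated: d(EV,MU)=137/4, d(K,MU)=46, d(MU,P)=71/2, d(MU,Z)=63/2
3. join MU+Z (d=63/2) ⇒ MUZ; edges |MU|=47/4, |Z|=63/4
  updated: d(EV,MUZ)=227/6, d(K,MUZ)=146/3, d(MUZ,P)=131/3
4. join EV+P (d=34) ⇒ EPV; edges |EV|=27/2, |P|=17
  updated: d(EPV,K)=36, d(EPV,MUZ)=358/9
5. join EPV+K (d=36) ⇒ EKPV; edges |EPV|=1, |K|=18
  updated: d(EKPV,MUZ)=42
6. join EKPV+MUZ (d=42) ⇒ EKMPUVZ; edges |EKPV|=3, |MUZ|=21/4
final tree: ((((E:7/2,V:7/2):27/2,P:17):1,K:18):3,((M:4,U:4):47/4,Z:63/4):21/4)
total length: 401/4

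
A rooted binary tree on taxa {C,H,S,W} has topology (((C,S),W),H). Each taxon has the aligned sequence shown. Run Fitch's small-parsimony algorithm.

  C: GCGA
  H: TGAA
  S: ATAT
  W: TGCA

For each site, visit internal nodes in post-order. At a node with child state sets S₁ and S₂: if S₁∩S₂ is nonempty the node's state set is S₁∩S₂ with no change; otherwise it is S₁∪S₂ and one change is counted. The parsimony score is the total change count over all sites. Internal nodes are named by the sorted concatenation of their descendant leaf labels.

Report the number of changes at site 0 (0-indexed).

2

site 0, node CS: C={G} ∪ S={A} → {A,G} (+1)
site 0, node CSW: CS={A,G} ∪ W={T} → {A,G,T} (+1)
site 0, node CHSW: CSW={A,G,T} ∩ H={T} → {T} (+0)
site 1, node CS: C={C} ∪ S={T} → {C,T} (+1)
site 1, node CSW: CS={C,T} ∪ W={G} → {C,G,T} (+1)
site 1, node CHSW: CSW={C,G,T} ∩ H={G} → {G} (+0)
site 2, node CS: C={G} ∪ S={A} → {A,G} (+1)
site 2, node CSW: CS={A,G} ∪ W={C} → {A,C,G} (+1)
site 2, node CHSW: CSW={A,C,G} ∩ H={A} → {A} (+0)
site 3, node CS: C={A} ∪ S={T} → {A,T} (+1)
site 3, node CSW: CS={A,T} ∩ W={A} → {A} (+0)
site 3, node CHSW: CSW={A} ∩ H={A} → {A} (+0)
per-site changes: [2, 2, 2, 1]; total = 7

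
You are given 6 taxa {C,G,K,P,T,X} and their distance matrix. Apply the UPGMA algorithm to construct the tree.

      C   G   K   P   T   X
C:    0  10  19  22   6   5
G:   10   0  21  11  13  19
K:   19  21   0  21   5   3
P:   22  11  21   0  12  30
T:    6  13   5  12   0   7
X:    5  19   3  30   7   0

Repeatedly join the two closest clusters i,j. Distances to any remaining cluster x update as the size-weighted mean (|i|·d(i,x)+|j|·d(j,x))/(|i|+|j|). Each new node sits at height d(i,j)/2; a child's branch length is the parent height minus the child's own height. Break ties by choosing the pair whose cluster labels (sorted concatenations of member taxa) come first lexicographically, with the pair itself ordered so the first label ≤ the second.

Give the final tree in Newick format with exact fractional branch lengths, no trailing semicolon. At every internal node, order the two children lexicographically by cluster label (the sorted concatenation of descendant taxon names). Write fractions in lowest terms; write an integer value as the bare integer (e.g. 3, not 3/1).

(((C:3,T:3):3/2,(K:3/2,X:3/2):3):19/4,(G:11/2,P:11/2):15/4)

step 1: merge (K,X) at d=3; branch lengths K→3/2, X→3/2; new cluster KX
  updated: d(C,KX)=12, d(G,KX)=20, d(KX,P)=51/2, d(KX,T)=6
step 2: merge (C,T) at d=6; branch lengths C→3, T→3; new cluster CT
  updated: d(CT,G)=23/2, d(CT,KX)=9, d(CT,P)=17
step 3: merge (CT,KX) at d=9; branch lengths CT→3/2, KX→3; new cluster CKTX
  updated: d(CKTX,G)=63/4, d(CKTX,P)=85/4
step 4: merge (G,P) at d=11; branch lengths G→11/2, P→11/2; new cluster GP
  updated: d(CKTX,GP)=37/2
step 5: merge (CKTX,GP) at d=37/2; branch lengths CKTX→19/4, GP→15/4; new cluster CGKPTX
final tree: (((C:3,T:3):3/2,(K:3/2,X:3/2):3):19/4,(G:11/2,P:11/2):15/4)
total length: 33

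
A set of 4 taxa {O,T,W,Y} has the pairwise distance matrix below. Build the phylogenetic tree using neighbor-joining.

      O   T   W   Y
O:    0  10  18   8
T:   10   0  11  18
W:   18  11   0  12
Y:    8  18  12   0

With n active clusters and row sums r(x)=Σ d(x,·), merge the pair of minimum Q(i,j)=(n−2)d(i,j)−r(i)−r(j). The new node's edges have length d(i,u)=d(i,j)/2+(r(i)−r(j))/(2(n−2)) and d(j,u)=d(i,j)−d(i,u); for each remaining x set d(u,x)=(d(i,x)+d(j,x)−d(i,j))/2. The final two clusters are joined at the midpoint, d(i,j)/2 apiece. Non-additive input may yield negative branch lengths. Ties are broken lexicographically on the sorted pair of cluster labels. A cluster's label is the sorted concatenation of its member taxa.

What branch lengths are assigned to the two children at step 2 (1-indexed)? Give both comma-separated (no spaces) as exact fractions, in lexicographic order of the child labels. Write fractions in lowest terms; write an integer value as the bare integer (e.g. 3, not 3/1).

5,5

step 1: merge (O,Y) at d=8, Q=-58; branch lengths O→7/2, Y→9/2; new cluster OY
  updated: d(OY,T)=10, d(OY,W)=11
step 2: merge (OY,T) at d=10, Q=-32; branch lengths OY→5, T→5; new cluster OTY
  updated: d(OTY,W)=6
step 3: merge (OTY,W) at d=6; branch lengths OTY→3, W→3; new cluster OTWY
final tree: (((O:7/2,Y:9/2):5,T:5):3,W:3)
total length: 24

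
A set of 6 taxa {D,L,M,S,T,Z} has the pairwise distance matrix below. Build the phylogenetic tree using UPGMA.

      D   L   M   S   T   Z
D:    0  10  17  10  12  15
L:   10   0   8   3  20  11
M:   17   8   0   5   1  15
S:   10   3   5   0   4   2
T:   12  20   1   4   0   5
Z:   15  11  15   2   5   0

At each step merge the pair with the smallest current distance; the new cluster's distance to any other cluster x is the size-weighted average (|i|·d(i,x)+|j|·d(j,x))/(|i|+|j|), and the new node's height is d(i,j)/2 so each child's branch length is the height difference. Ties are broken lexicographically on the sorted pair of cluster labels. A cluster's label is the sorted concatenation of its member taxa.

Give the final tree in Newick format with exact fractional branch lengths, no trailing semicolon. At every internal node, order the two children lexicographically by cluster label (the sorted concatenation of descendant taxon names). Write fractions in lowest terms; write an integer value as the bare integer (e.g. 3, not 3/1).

(D:32/5,((L:7/2,(S:1,Z:1):5/2):5/4,(M:1/2,T:1/2):17/4):33/20)

iteration 1: select M,T (d=1); attach at lengths (1/2, 1/2); label the merged cluster MT
  updated: d(D,MT)=29/2, d(L,MT)=14, d(MT,S)=9/2, d(MT,Z)=10
iteration 2: select S,Z (d=2); attach at lengths (1, 1); label the merged cluster SZ
  updated: d(D,SZ)=25/2, d(L,SZ)=7, d(MT,SZ)=29/4
iteration 3: select L,SZ (d=7); attach at lengths (7/2, 5/2); label the merged cluster LSZ
  updated: d(D,LSZ)=35/3, d(LSZ,MT)=19/2
iteration 4: select LSZ,MT (d=19/2); attach at lengths (5/4, 17/4); label the merged cluster LMSTZ
  updated: d(D,LMSTZ)=64/5
iteration 5: select D,LMSTZ (d=64/5); attach at lengths (32/5, 33/20); label the merged cluster DLMSTZ
final tree: (D:32/5,((L:7/2,(S:1,Z:1):5/2):5/4,(M:1/2,T:1/2):17/4):33/20)
total length: 451/20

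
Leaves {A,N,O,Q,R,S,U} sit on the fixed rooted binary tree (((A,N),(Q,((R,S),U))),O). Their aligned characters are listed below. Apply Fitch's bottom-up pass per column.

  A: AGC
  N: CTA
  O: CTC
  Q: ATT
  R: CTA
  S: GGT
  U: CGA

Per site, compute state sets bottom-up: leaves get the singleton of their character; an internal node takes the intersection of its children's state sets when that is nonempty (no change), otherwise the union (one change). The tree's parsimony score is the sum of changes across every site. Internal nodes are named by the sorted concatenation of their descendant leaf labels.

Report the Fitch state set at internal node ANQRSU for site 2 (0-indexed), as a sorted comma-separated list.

A

[col 0] AN: children A:{A}, N:{C} ∪→ {A,C}; cost 1
[col 0] RS: children R:{C}, S:{G} ∪→ {C,G}; cost 1
[col 0] RSU: children RS:{C,G}, U:{C} ∩→ {C}; cost 0
[col 0] QRSU: children Q:{A}, RSU:{C} ∪→ {A,C}; cost 1
[col 0] ANQRSU: children AN:{A,C}, QRSU:{A,C} ∩→ {A,C}; cost 0
[col 0] ANOQRSU: children ANQRSU:{A,C}, O:{C} ∩→ {C}; cost 0
[col 1] AN: children A:{G}, N:{T} ∪→ {G,T}; cost 1
[col 1] RS: children R:{T}, S:{G} ∪→ {G,T}; cost 1
[col 1] RSU: children RS:{G,T}, U:{G} ∩→ {G}; cost 0
[col 1] QRSU: children Q:{T}, RSU:{G} ∪→ {G,T}; cost 1
[col 1] ANQRSU: children AN:{G,T}, QRSU:{G,T} ∩→ {G,T}; cost 0
[col 1] ANOQRSU: children ANQRSU:{G,T}, O:{T} ∩→ {T}; cost 0
[col 2] AN: children A:{C}, N:{A} ∪→ {A,C}; cost 1
[col 2] RS: children R:{A}, S:{T} ∪→ {A,T}; cost 1
[col 2] RSU: children RS:{A,T}, U:{A} ∩→ {A}; cost 0
[col 2] QRSU: children Q:{T}, RSU:{A} ∪→ {A,T}; cost 1
[col 2] ANQRSU: children AN:{A,C}, QRSU:{A,T} ∩→ {A}; cost 0
[col 2] ANOQRSU: children ANQRSU:{A}, O:{C} ∪→ {A,C}; cost 1
per-site changes: [3, 3, 4]; total = 10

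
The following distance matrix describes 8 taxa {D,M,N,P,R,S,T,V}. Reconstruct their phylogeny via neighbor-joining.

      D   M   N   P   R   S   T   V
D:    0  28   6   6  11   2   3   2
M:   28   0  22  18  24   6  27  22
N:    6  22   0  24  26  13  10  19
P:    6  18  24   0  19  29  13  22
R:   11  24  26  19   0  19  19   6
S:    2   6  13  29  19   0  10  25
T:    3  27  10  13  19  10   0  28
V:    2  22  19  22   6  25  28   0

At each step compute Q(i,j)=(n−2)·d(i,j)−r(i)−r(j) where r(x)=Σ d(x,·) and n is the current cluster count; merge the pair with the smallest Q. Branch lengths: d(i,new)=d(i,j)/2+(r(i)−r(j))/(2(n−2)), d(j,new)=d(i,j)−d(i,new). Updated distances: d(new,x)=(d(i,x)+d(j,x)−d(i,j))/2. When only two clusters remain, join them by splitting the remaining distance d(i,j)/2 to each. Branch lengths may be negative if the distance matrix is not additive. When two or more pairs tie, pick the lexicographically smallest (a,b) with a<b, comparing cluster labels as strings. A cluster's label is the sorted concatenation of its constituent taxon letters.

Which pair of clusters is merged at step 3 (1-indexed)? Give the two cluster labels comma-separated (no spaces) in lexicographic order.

N,T

1. join M+S (d=6, Q=-215) ⇒ MS; edges |M|=79/12, |S|=-7/12
  updated: d(D,MS)=12, d(MS,N)=29/2, d(MS,P)=41/2, d(MS,R)=37/2, d(MS,T)=31/2, d(MS,V)=41/2
2. join R+V (d=6, Q=-167) ⇒ RV; edges |R|=16/5, |V|=14/5
  updated: d(D,RV)=7/2, d(MS,RV)=33/2, d(N,RV)=39/2, d(P,RV)=35/2, d(RV,T)=41/2
3. join N+T (d=10, Q=-96) ⇒ NT; edges |N|=13/2, |T|=7/2
  updated: d(D,NT)=-1/2, d(MS,NT)=10, d(NT,P)=27/2, d(NT,RV)=15
4. join MS+NT (d=10, Q=-67) ⇒ MNST; edges |MS|=17/2, |NT|=3/2
  updated: d(D,MNST)=3/4, d(MNST,P)=12, d(MNST,RV)=43/4
5. join D+RV (d=7/2, Q=-35) ⇒ DRV; edges |D|=-29/8, |RV|=57/8
  updated: d(DRV,MNST)=4, d(DRV,P)=10
6. join DRV+MNST (d=4, Q=-26) ⇒ DMNRSTV; edges |DRV|=1, |MNST|=3
  updated: d(DMNRSTV,P)=9
7. join DMNRSTV+P (d=9) ⇒ DMNPRSTV; edges |DMNRSTV|=9/2, |P|=9/2
final tree: (((D:-29/8,(R:16/5,V:14/5):57/8):1,((M:79/12,S:-7/12):17/2,(N:13/2,T:7/2):3/2):3):9/2,P:9/2)
total length: 97/2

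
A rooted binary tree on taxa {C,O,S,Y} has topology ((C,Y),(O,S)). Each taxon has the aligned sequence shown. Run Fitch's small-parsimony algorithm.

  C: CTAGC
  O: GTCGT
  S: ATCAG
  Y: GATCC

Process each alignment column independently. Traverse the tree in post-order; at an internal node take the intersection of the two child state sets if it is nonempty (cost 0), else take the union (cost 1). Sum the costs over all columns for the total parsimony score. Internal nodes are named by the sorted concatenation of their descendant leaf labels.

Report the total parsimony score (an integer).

9

CY@0: {C} ∪ {G} = {C,G} (union, +1)
OS@0: {G} ∪ {A} = {A,G} (union, +1)
COSY@0: {C,G} ∩ {A,G} = {G} (intersection, +0)
CY@1: {T} ∪ {A} = {A,T} (union, +1)
OS@1: {T} ∩ {T} = {T} (intersection, +0)
COSY@1: {A,T} ∩ {T} = {T} (intersection, +0)
CY@2: {A} ∪ {T} = {A,T} (union, +1)
OS@2: {C} ∩ {C} = {C} (intersection, +0)
COSY@2: {A,T} ∪ {C} = {A,C,T} (union, +1)
CY@3: {G} ∪ {C} = {C,G} (union, +1)
OS@3: {G} ∪ {A} = {A,G} (union, +1)
COSY@3: {C,G} ∩ {A,G} = {G} (intersection, +0)
CY@4: {C} ∩ {C} = {C} (intersection, +0)
OS@4: {T} ∪ {G} = {G,T} (union, +1)
COSY@4: {C} ∪ {G,T} = {C,G,T} (union, +1)
per-site changes: [2, 1, 2, 2, 2]; total = 9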